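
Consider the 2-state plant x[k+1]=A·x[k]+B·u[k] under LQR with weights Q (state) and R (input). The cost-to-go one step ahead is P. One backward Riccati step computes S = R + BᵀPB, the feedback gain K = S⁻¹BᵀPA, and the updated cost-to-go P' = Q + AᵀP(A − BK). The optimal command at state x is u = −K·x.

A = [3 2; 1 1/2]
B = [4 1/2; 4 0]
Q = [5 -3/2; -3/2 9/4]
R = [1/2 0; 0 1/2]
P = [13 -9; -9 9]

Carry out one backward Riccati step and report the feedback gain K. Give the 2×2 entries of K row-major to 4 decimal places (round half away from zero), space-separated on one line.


0.3373 0.1911 3.2804 2.4589

BᵀP = [16.0000 0.0000; 6.5000 -4.5000]
S = R + BᵀPB = [1/2 0; 0 1/2] + [64.0000 8.0000; 8.0000 3.2500] = [64.5000 8.0000; 8.0000 3.7500]
BᵀPA = [48.0000 32.0000; 15.0000 10.7500]
K = S⁻¹·BᵀPA = [0.3373 0.1911; 3.2804 2.4589]
A−BK = [0.0105 0.0060; -0.3493 -0.2646]
AᵀP(A−BK) = [6.6030 4.9417; 4.9417 3.7003]
P' = Q + AᵀP(A−BK) = [11.6030 3.4417; 3.4417 5.9503]
tr(P') = 17.5532


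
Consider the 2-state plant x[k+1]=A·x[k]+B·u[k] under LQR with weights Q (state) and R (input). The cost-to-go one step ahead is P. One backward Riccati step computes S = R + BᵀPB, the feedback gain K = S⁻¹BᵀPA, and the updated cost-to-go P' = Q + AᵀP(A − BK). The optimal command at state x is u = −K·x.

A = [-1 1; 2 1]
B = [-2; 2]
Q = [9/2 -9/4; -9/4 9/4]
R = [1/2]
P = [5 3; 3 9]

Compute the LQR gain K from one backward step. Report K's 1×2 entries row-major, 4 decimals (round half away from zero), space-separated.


BᵀP = [-4.0000 12.0000]
S = R + BᵀPB = [1/2] + [32.0000] = [32.5000]
BᵀPA = [28.0000 8.0000]
K = S⁻¹·BᵀPA = [0.8615 0.2462]
A−BK = [0.7231 1.4923; 0.2769 0.5077]
AᵀP(A−BK) = [4.8769 9.1077; 9.1077 18.0308]
P' = Q + AᵀP(A−BK) = [9.3769 6.8577; 6.8577 20.2808]
tr(P') = 29.6577

0.8615 0.2462


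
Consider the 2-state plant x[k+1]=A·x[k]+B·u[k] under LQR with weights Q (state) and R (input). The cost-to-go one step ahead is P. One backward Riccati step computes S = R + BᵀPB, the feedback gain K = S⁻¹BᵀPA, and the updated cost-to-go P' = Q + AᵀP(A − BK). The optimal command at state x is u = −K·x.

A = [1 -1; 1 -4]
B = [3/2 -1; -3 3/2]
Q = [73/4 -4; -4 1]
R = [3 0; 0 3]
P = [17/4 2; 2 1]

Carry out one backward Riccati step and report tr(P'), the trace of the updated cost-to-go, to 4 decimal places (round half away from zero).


BᵀP = [0.3750 0.0000; -1.2500 -0.5000]
S = R + BᵀPB = [3 0; 0 3] + [0.5625 -0.3750; -0.3750 0.5000] = [3.5625 -0.3750; -0.3750 3.5000]
BᵀPA = [0.3750 -0.3750; -1.7500 3.2500]
K = S⁻¹·BᵀPA = [0.0532 -0.0076; -0.4943 0.9278]
A−BK = [0.4259 -0.0608; 1.9011 -5.4144]
AᵀP(A−BK) = [8.3650 -16.6236; -16.6236 33.2319]
P' = Q + AᵀP(A−BK) = [26.6150 -20.6236; -20.6236 34.2319]
tr(P') = 60.8470

60.8470


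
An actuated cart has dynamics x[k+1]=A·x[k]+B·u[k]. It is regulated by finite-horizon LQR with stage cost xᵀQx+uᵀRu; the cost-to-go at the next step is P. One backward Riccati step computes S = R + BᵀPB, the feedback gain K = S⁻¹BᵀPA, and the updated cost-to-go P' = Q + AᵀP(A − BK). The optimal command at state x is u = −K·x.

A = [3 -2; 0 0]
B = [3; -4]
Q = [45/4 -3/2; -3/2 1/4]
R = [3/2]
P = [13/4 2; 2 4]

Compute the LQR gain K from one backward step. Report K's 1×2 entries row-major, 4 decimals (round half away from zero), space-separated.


BᵀP = [1.7500 -10.0000]
S = R + BᵀPB = [3/2] + [45.2500] = [46.7500]
BᵀPA = [5.2500 -3.5000]
K = S⁻¹·BᵀPA = [0.1123 -0.0749]
A−BK = [2.6631 -1.7754; 0.4492 -0.2995]
AᵀP(A−BK) = [28.6604 -19.1070; -19.1070 12.7380]
P' = Q + AᵀP(A−BK) = [39.9104 -20.6070; -20.6070 12.9880]
tr(P') = 52.8984

0.1123 -0.0749


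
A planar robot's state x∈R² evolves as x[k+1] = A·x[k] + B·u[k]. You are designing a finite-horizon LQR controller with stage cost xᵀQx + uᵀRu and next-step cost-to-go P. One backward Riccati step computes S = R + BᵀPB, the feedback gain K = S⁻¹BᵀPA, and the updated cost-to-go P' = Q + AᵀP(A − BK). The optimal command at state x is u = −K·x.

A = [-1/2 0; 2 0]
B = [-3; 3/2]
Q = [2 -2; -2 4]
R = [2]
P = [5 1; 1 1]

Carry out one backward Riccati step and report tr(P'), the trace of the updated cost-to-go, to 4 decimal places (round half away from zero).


BᵀP = [-13.5000 -1.5000]
S = R + BᵀPB = [2] + [38.2500] = [40.2500]
BᵀPA = [3.7500 0.0000]
K = S⁻¹·BᵀPA = [0.0932 0.0000]
A−BK = [-0.2205 0.0000; 1.8602 0.0000]
AᵀP(A−BK) = [2.9006 0.0000; 0.0000 0.0000]
P' = Q + AᵀP(A−BK) = [4.9006 -2.0000; -2.0000 4.0000]
tr(P') = 8.9006

8.9006


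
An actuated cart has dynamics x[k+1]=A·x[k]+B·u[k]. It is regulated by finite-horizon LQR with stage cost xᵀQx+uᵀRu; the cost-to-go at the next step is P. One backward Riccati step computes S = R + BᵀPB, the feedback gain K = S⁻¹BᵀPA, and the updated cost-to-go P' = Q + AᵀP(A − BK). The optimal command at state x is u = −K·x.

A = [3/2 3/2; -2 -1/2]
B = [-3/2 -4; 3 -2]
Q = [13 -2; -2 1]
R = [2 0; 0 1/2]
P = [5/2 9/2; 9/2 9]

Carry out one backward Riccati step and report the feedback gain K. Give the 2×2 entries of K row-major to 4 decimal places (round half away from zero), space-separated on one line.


BᵀP = [9.7500 20.2500; -19.0000 -36.0000]
S = R + BᵀPB = [2 0; 0 1/2] + [46.1250 -79.5000; -79.5000 148.0000] = [48.1250 -79.5000; -79.5000 148.5000]
BᵀPA = [-25.8750 4.5000; 43.5000 -10.5000]
K = S⁻¹·BᵀPA = [-0.4649 -0.2015; 0.0440 -0.1786]
A−BK = [0.9787 0.4834; -0.5171 -0.2527]
AᵀP(A−BK) = [0.6797 0.3045; 0.3045 0.1567]
P' = Q + AᵀP(A−BK) = [13.6797 -1.6955; -1.6955 1.1567]
tr(P') = 14.8364

-0.4649 -0.2015 0.0440 -0.1786


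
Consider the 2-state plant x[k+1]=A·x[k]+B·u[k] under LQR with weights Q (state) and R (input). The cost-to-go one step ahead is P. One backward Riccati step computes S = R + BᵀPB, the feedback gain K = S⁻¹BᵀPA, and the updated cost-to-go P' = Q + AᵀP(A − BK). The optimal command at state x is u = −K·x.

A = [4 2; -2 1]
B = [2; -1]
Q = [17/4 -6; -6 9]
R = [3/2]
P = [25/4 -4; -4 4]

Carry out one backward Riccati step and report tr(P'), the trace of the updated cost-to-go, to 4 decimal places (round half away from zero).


22.5726

BᵀP = [16.5000 -12.0000]
S = R + BᵀPB = [3/2] + [45.0000] = [46.5000]
BᵀPA = [90.0000 21.0000]
K = S⁻¹·BᵀPA = [1.9355 0.4516]
A−BK = [0.1290 1.0968; -0.0645 1.4516]
AᵀP(A−BK) = [5.8065 1.3548; 1.3548 3.5161]
P' = Q + AᵀP(A−BK) = [10.0565 -4.6452; -4.6452 12.5161]
tr(P') = 22.5726


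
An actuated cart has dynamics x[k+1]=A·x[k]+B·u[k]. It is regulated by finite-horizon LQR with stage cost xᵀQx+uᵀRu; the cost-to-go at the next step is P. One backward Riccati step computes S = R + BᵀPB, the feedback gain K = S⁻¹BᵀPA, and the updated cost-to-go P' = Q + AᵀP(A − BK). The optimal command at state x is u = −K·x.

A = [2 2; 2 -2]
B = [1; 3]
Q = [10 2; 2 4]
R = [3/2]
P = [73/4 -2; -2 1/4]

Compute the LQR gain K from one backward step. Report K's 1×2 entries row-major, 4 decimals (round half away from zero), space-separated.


BᵀP = [12.2500 -1.2500]
S = R + BᵀPB = [3/2] + [8.5000] = [10.0000]
BᵀPA = [22.0000 27.0000]
K = S⁻¹·BᵀPA = [2.2000 2.7000]
A−BK = [-0.2000 -0.7000; -4.6000 -10.1000]
AᵀP(A−BK) = [9.6000 12.6000; 12.6000 17.1000]
P' = Q + AᵀP(A−BK) = [19.6000 14.6000; 14.6000 21.1000]
tr(P') = 40.7000

2.2000 2.7000


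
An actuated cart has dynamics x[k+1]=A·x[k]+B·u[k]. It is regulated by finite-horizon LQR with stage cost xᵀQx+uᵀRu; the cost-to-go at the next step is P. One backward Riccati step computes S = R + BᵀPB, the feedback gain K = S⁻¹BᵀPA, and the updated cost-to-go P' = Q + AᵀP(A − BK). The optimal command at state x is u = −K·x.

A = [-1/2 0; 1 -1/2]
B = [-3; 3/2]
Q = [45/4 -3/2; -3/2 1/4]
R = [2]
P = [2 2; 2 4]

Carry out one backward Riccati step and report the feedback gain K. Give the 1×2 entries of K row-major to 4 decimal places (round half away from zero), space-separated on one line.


BᵀP = [-3.0000 0.0000]
S = R + BᵀPB = [2] + [9.0000] = [11.0000]
BᵀPA = [1.5000 0.0000]
K = S⁻¹·BᵀPA = [0.1364 0.0000]
A−BK = [-0.0909 0.0000; 0.7955 -0.5000]
AᵀP(A−BK) = [2.2955 -1.5000; -1.5000 1.0000]
P' = Q + AᵀP(A−BK) = [13.5455 -3.0000; -3.0000 1.2500]
tr(P') = 14.7955

0.1364 0.0000


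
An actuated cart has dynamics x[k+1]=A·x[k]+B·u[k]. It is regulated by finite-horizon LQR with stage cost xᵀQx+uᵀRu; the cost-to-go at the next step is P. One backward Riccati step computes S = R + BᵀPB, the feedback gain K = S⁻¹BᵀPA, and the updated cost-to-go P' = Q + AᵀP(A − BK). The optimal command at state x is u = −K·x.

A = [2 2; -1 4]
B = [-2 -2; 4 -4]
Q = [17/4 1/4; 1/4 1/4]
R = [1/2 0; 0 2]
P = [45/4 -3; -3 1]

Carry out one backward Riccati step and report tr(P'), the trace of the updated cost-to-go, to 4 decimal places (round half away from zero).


6.3684

BᵀP = [-34.5000 10.0000; -10.5000 2.0000]
S = R + BᵀPB = [1/2 0; 0 2] + [109.0000 29.0000; 29.0000 13.0000] = [109.5000 29.0000; 29.0000 15.0000]
BᵀPA = [-79.0000 -29.0000; -23.0000 -13.0000]
K = S⁻¹·BᵀPA = [-0.6463 -0.0724; -0.2838 -0.7268]
A−BK = [0.1397 0.4017; 0.4498 1.3824]
AᵀP(A−BK) = [0.4148 0.5677; 0.5677 1.4535]
P' = Q + AᵀP(A−BK) = [4.6648 0.8177; 0.8177 1.7035]
tr(P') = 6.3684


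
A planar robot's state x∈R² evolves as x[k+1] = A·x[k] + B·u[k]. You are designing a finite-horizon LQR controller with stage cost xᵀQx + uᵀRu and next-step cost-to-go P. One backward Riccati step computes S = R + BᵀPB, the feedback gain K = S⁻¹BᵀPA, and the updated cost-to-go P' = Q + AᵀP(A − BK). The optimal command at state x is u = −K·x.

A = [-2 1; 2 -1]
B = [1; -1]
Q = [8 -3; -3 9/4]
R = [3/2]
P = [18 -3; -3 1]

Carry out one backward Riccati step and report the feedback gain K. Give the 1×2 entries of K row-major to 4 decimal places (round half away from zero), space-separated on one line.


-1.8868 0.9434

BᵀP = [21.0000 -4.0000]
S = R + BᵀPB = [3/2] + [25.0000] = [26.5000]
BᵀPA = [-50.0000 25.0000]
K = S⁻¹·BᵀPA = [-1.8868 0.9434]
A−BK = [-0.1132 0.0566; 0.1132 -0.0566]
AᵀP(A−BK) = [5.6604 -2.8302; -2.8302 1.4151]
P' = Q + AᵀP(A−BK) = [13.6604 -5.8302; -5.8302 3.6651]
tr(P') = 17.3255


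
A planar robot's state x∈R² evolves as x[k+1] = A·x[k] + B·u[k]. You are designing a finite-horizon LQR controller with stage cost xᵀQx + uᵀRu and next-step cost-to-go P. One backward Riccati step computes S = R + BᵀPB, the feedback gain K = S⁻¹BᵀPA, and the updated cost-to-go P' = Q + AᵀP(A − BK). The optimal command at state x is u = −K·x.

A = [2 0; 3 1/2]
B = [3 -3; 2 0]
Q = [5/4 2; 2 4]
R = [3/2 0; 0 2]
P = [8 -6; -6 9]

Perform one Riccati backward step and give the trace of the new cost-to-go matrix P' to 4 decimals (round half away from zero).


BᵀP = [12.0000 0.0000; -24.0000 18.0000]
S = R + BᵀPB = [3/2 0; 0 2] + [36.0000 -36.0000; -36.0000 72.0000] = [37.5000 -36.0000; -36.0000 74.0000]
BᵀPA = [24.0000 0.0000; 6.0000 9.0000]
K = S⁻¹·BᵀPA = [1.3469 0.2191; 0.7363 0.2282]
A−BK = [0.1684 0.0274; 0.3063 0.0619]
AᵀP(A−BK) = [4.2576 0.8732; 0.8732 0.1962]
P' = Q + AᵀP(A−BK) = [5.5076 2.8732; 2.8732 4.1962]
tr(P') = 9.7039

9.7039


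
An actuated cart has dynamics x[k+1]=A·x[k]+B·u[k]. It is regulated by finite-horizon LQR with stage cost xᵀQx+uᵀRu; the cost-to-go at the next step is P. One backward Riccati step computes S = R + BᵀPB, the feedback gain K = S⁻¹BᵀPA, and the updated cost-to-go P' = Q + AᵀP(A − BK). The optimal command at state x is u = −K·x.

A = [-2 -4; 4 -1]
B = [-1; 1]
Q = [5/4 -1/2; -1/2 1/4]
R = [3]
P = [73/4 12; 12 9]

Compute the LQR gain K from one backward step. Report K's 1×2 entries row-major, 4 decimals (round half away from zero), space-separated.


0.0800 4.4800

BᵀP = [-6.2500 -3.0000]
S = R + BᵀPB = [3] + [3.2500] = [6.2500]
BᵀPA = [0.5000 28.0000]
K = S⁻¹·BᵀPA = [0.0800 4.4800]
A−BK = [-1.9200 0.4800; 3.9200 -5.4800]
AᵀP(A−BK) = [24.9600 -60.2400; -60.2400 271.5600]
P' = Q + AᵀP(A−BK) = [26.2100 -60.7400; -60.7400 271.8100]
tr(P') = 298.0200


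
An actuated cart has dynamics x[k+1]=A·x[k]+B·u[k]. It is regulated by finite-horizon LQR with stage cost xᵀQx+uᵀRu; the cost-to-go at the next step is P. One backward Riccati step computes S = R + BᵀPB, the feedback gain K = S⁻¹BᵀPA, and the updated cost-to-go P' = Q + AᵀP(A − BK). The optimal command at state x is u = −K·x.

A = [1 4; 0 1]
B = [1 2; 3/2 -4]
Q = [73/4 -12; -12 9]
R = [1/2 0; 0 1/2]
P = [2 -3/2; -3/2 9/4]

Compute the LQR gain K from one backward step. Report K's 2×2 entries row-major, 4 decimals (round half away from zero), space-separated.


BᵀP = [-0.2500 1.8750; 10.0000 -12.0000]
S = R + BᵀPB = [1/2 0; 0 1/2] + [2.5625 -8.0000; -8.0000 68.0000] = [3.0625 -8.0000; -8.0000 68.5000]
BᵀPA = [-0.2500 0.8750; 10.0000 28.0000]
K = S⁻¹·BᵀPA = [0.4313 1.9477; 0.1964 0.6362]
A−BK = [0.1760 0.7798; 0.1385 0.6234]
AᵀP(A−BK) = [0.1443 0.6247; 0.6247 2.7314]
P' = Q + AᵀP(A−BK) = [18.3943 -11.3753; -11.3753 11.7314]
tr(P') = 30.1257

0.4313 1.9477 0.1964 0.6362


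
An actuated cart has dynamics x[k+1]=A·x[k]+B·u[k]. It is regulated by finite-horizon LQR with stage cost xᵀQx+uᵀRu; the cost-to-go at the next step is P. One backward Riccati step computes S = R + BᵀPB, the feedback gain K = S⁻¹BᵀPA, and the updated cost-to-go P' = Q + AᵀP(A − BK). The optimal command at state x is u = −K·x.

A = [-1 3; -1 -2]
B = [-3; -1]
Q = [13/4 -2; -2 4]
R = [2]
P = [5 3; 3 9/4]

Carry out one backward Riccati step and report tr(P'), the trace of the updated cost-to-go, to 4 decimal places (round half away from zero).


BᵀP = [-18.0000 -11.2500]
S = R + BᵀPB = [2] + [65.2500] = [67.2500]
BᵀPA = [29.2500 -31.5000]
K = S⁻¹·BᵀPA = [0.4349 -0.4684]
A−BK = [0.3048 1.5948; -0.5651 -2.4684]
AᵀP(A−BK) = [0.5279 0.2007; 0.2007 3.2454]
P' = Q + AᵀP(A−BK) = [3.7779 -1.7993; -1.7993 7.2454]
tr(P') = 11.0232

11.0232


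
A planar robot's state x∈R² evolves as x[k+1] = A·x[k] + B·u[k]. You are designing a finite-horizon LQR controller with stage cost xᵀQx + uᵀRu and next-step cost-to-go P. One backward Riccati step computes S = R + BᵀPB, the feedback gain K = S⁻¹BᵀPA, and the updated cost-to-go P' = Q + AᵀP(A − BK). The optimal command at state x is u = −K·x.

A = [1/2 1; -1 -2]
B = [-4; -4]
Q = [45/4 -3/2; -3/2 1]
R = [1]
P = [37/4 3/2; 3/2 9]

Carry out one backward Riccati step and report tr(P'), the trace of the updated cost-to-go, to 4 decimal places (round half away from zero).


BᵀP = [-43.0000 -42.0000]
S = R + BᵀPB = [1] + [340.0000] = [341.0000]
BᵀPA = [20.5000 41.0000]
K = S⁻¹·BᵀPA = [0.0601 0.1202]
A−BK = [0.7405 1.4809; -0.7595 -1.5191]
AᵀP(A−BK) = [8.5801 17.1602; 17.1602 34.3204]
P' = Q + AᵀP(A−BK) = [19.8301 15.6602; 15.6602 35.3204]
tr(P') = 55.1505

55.1505


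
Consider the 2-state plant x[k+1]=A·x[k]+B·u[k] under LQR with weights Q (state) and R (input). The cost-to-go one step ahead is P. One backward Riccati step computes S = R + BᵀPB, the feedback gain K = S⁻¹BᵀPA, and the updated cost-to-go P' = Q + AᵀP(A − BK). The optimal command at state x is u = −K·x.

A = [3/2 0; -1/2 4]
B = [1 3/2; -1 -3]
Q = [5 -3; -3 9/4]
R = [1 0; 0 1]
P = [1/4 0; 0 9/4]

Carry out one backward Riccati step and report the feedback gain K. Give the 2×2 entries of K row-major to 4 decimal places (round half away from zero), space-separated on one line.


0.1823 -0.1539 0.1210 -1.1875

BᵀP = [0.2500 -2.2500; 0.3750 -6.7500]
S = R + BᵀPB = [1 0; 0 1] + [2.5000 7.1250; 7.1250 20.8125] = [3.5000 7.1250; 7.1250 21.8125]
BᵀPA = [1.5000 -9.0000; 3.9375 -27.0000]
K = S⁻¹·BᵀPA = [0.1823 -0.1539; 0.1210 -1.1875]
A−BK = [1.1362 1.9352; 0.0452 0.2834]
AᵀP(A−BK) = [0.3752 0.4068; 0.4068 2.5510]
P' = Q + AᵀP(A−BK) = [5.3752 -2.5932; -2.5932 4.8010]
tr(P') = 10.1762


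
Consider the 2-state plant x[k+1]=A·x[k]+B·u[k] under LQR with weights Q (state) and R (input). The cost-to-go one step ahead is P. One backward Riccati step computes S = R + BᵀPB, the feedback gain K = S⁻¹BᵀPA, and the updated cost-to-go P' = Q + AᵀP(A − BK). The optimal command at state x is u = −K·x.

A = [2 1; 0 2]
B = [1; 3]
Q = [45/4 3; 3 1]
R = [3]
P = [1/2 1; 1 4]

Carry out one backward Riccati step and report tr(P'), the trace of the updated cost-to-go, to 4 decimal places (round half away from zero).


BᵀP = [3.5000 13.0000]
S = R + BᵀPB = [3] + [42.5000] = [45.5000]
BᵀPA = [7.0000 29.5000]
K = S⁻¹·BᵀPA = [0.1538 0.6484]
A−BK = [1.8462 0.3516; -0.4615 0.0549]
AᵀP(A−BK) = [0.9231 0.4615; 0.4615 1.3736]
P' = Q + AᵀP(A−BK) = [12.1731 3.4615; 3.4615 2.3736]
tr(P') = 14.5467

14.5467


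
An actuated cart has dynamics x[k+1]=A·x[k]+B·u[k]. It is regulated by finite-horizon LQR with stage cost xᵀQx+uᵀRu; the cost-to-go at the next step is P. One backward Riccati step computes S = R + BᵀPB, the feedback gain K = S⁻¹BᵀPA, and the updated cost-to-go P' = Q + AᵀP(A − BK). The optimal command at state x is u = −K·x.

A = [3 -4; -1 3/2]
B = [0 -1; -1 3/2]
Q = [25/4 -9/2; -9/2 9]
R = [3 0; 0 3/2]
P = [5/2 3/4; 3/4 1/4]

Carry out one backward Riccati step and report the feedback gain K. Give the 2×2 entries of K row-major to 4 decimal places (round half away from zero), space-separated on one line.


-0.4364 0.5720 -1.5508 2.0424

BᵀP = [-0.7500 -0.2500; -1.3750 -0.3750]
S = R + BᵀPB = [3 0; 0 3/2] + [0.2500 0.3750; 0.3750 0.8125] = [3.2500 0.3750; 0.3750 2.3125]
BᵀPA = [-2.0000 2.6250; -3.7500 4.9375]
K = S⁻¹·BᵀPA = [-0.4364 0.5720; -1.5508 2.0424]
A−BK = [1.4492 -1.9576; 0.8898 -0.9915]
AᵀP(A−BK) = [11.5614 -15.1970; -15.1970 19.9767]
P' = Q + AᵀP(A−BK) = [17.8114 -19.6970; -19.6970 28.9767]
tr(P') = 46.7881


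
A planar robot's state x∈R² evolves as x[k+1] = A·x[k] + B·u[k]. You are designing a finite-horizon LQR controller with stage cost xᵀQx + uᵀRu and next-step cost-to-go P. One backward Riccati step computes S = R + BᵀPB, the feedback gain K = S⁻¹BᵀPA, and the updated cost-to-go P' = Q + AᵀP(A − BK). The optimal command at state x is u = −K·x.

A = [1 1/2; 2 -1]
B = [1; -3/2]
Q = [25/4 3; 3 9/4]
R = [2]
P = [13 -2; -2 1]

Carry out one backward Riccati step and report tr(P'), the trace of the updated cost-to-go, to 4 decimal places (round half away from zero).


BᵀP = [16.0000 -3.5000]
S = R + BᵀPB = [2] + [21.2500] = [23.2500]
BᵀPA = [9.0000 11.5000]
K = S⁻¹·BᵀPA = [0.3871 0.4946]
A−BK = [0.6129 0.0054; 2.5806 -0.2581]
AᵀP(A−BK) = [5.5161 0.0484; 0.0484 0.5618]
P' = Q + AᵀP(A−BK) = [11.7661 3.0484; 3.0484 2.8118]
tr(P') = 14.5780

14.5780


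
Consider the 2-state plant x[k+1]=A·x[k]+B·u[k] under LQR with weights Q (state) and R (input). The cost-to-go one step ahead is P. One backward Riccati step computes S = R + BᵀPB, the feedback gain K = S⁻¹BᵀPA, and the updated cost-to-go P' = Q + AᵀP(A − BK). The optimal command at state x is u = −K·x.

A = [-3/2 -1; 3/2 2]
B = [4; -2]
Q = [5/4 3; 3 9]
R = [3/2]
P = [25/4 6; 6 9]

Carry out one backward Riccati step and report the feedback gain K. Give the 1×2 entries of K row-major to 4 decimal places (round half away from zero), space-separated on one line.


BᵀP = [13.0000 6.0000]
S = R + BᵀPB = [3/2] + [40.0000] = [41.5000]
BᵀPA = [-10.5000 -1.0000]
K = S⁻¹·BᵀPA = [-0.2530 -0.0241]
A−BK = [-0.4880 -0.9036; 0.9940 1.9518]
AᵀP(A−BK) = [4.6559 9.1220; 9.1220 18.2259]
P' = Q + AᵀP(A−BK) = [5.9059 12.1220; 12.1220 27.2259]
tr(P') = 33.1318

-0.2530 -0.0241


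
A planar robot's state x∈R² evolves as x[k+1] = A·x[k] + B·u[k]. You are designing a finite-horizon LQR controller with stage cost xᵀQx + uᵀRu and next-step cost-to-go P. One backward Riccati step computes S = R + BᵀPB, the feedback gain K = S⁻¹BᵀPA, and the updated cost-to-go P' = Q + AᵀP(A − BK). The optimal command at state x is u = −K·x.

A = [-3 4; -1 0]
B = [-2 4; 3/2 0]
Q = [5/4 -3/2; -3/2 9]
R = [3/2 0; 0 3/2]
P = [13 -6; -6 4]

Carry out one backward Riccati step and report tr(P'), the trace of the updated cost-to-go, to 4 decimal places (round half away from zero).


13.0704

BᵀP = [-35.0000 18.0000; 52.0000 -24.0000]
S = R + BᵀPB = [3/2 0; 0 3/2] + [97.0000 -140.0000; -140.0000 208.0000] = [98.5000 -140.0000; -140.0000 209.5000]
BᵀPA = [87.0000 -140.0000; -132.0000 208.0000]
K = S⁻¹·BᵀPA = [-0.2448 -0.2028; -0.7936 0.8573]
A−BK = [-0.3150 0.1651; -0.6329 0.3041]
AᵀP(A−BK) = [1.5344 -1.1904; -1.1904 1.2860]
P' = Q + AᵀP(A−BK) = [2.7844 -2.6904; -2.6904 10.2860]
tr(P') = 13.0704


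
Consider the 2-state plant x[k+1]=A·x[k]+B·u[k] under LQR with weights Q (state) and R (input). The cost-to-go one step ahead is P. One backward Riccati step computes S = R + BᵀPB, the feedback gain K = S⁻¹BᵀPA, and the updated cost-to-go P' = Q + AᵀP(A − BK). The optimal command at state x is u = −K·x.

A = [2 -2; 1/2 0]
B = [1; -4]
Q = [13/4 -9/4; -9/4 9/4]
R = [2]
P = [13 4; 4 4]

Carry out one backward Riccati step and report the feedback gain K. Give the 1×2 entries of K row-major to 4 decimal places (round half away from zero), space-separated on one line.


-0.2553 0.1277

BᵀP = [-3.0000 -12.0000]
S = R + BᵀPB = [2] + [45.0000] = [47.0000]
BᵀPA = [-12.0000 6.0000]
K = S⁻¹·BᵀPA = [-0.2553 0.1277]
A−BK = [2.2553 -2.1277; -0.5213 0.5106]
AᵀP(A−BK) = [57.9362 -54.4681; -54.4681 51.2340]
P' = Q + AᵀP(A−BK) = [61.1862 -56.7181; -56.7181 53.4840]
tr(P') = 114.6702


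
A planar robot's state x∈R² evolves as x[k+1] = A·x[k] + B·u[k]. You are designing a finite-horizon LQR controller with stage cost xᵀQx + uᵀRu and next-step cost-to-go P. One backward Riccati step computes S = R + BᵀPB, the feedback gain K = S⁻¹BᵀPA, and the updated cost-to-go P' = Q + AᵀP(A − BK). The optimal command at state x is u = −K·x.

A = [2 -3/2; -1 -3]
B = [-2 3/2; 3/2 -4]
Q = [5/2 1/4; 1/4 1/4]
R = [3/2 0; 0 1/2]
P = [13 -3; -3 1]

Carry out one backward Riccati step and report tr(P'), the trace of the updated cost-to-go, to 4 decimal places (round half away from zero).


6.5655

BᵀP = [-30.5000 7.5000; 31.5000 -8.5000]
S = R + BᵀPB = [3/2 0; 0 1/2] + [72.2500 -75.7500; -75.7500 81.2500] = [73.7500 -75.7500; -75.7500 81.7500]
BᵀPA = [-68.5000 23.2500; 71.5000 -21.7500]
K = S⁻¹·BᵀPA = [-0.6314 0.8698; 0.2895 0.5399]
A−BK = [0.3028 -0.5702; 1.1052 -2.1450]
AᵀP(A−BK) = [1.0455 -1.5219; -1.5219 2.7700]
P' = Q + AᵀP(A−BK) = [3.5455 -1.2719; -1.2719 3.0200]
tr(P') = 6.5655


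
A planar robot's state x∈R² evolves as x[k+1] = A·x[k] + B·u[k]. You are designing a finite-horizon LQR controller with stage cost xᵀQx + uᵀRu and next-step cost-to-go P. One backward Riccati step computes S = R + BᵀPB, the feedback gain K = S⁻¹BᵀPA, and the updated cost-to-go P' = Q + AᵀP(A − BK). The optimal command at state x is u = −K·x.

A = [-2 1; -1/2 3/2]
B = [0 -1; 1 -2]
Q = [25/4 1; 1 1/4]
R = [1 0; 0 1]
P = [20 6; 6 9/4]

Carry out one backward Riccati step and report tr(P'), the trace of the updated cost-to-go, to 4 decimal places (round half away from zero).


10.9923

BᵀP = [6.0000 2.2500; -32.0000 -10.5000]
S = R + BᵀPB = [1 0; 0 1] + [2.2500 -10.5000; -10.5000 53.0000] = [3.2500 -10.5000; -10.5000 54.0000]
BᵀPA = [-13.1250 9.3750; 69.2500 -47.7500]
K = S⁻¹·BᵀPA = [0.2816 0.0747; 1.3372 -0.8697]
A−BK = [-0.6628 0.1303; 1.8927 -0.3142]
AᵀP(A−BK) = [3.6600 -1.4780; -1.4780 0.8324]
P' = Q + AᵀP(A−BK) = [9.9100 -0.4780; -0.4780 1.0824]
tr(P') = 10.9923


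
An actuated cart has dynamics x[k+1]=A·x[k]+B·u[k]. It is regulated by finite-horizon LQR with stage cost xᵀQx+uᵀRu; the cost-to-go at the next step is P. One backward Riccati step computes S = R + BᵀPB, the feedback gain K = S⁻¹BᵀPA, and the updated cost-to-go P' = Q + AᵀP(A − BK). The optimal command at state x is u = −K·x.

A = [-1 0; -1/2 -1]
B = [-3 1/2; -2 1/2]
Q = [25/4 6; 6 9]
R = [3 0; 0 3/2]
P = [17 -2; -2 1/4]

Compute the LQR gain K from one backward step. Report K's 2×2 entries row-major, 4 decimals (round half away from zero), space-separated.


BᵀP = [-47.0000 5.5000; 7.5000 -0.8750]
S = R + BᵀPB = [3 0; 0 3/2] + [130.0000 -20.7500; -20.7500 3.3125] = [133.0000 -20.7500; -20.7500 4.8125]
BᵀPA = [44.2500 -5.5000; -7.0625 0.8750]
K = S⁻¹·BᵀPA = [0.3170 -0.0397; -0.1008 0.0107]
A−BK = [0.0013 -0.1244; 0.1844 -1.0847]
AᵀP(A−BK) = [0.3242 -0.0434; -0.0434 0.0224]
P' = Q + AᵀP(A−BK) = [6.5742 5.9566; 5.9566 9.0224]
tr(P') = 15.5966

0.3170 -0.0397 -0.1008 0.0107


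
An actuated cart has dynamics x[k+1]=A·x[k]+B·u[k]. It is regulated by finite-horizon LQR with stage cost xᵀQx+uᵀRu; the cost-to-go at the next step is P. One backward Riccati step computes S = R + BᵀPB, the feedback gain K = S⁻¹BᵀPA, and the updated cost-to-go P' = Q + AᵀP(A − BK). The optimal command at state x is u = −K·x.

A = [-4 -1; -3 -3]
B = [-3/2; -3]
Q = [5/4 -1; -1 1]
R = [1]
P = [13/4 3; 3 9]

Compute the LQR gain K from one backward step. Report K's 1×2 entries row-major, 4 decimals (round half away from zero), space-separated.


BᵀP = [-13.8750 -31.5000]
S = R + BᵀPB = [1] + [115.3125] = [116.3125]
BᵀPA = [150.0000 108.3750]
K = S⁻¹·BᵀPA = [1.2896 0.9318]
A−BK = [-2.0656 0.3976; 0.8689 -0.2047]
AᵀP(A−BK) = [11.5556 -0.7636; -0.7636 1.2708]
P' = Q + AᵀP(A−BK) = [12.8056 -1.7636; -1.7636 2.2708]
tr(P') = 15.0764

1.2896 0.9318


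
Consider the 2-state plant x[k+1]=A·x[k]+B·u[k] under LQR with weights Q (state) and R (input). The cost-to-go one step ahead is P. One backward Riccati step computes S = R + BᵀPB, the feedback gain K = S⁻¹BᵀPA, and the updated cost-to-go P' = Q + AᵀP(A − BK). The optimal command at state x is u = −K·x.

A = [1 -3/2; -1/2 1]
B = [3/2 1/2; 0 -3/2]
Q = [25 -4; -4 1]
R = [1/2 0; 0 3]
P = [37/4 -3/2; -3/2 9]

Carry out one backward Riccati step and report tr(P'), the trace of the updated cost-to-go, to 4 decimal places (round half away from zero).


BᵀP = [13.8750 -2.2500; 6.8750 -14.2500]
S = R + BᵀPB = [1/2 0; 0 3] + [20.8125 10.3125; 10.3125 24.8125] = [21.3125 10.3125; 10.3125 27.8125]
BᵀPA = [15.0000 -23.0625; 14.0000 -24.5625]
K = S⁻¹·BᵀPA = [0.5609 -0.7979; 0.2954 -0.5873]
A−BK = [0.0110 -0.0094; -0.0569 0.1191]
AᵀP(A−BK) = [0.4512 -0.8089; -0.8089 1.4849]
P' = Q + AᵀP(A−BK) = [25.4512 -4.8089; -4.8089 2.4849]
tr(P') = 27.9361

27.9361


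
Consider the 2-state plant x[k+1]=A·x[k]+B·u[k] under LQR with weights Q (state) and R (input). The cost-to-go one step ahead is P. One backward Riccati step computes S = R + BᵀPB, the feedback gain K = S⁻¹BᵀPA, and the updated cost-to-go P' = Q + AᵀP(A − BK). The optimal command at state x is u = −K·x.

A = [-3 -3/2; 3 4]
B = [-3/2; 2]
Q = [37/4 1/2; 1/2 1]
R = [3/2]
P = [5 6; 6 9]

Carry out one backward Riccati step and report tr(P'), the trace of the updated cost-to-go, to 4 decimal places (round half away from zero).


30.1029

BᵀP = [4.5000 9.0000]
S = R + BᵀPB = [3/2] + [11.2500] = [12.7500]
BᵀPA = [13.5000 29.2500]
K = S⁻¹·BᵀPA = [1.0588 2.2941]
A−BK = [-1.4118 1.9412; 0.8824 -0.5882]
AᵀP(A−BK) = [3.7059 0.5294; 0.5294 16.1471]
P' = Q + AᵀP(A−BK) = [12.9559 1.0294; 1.0294 17.1471]
tr(P') = 30.1029


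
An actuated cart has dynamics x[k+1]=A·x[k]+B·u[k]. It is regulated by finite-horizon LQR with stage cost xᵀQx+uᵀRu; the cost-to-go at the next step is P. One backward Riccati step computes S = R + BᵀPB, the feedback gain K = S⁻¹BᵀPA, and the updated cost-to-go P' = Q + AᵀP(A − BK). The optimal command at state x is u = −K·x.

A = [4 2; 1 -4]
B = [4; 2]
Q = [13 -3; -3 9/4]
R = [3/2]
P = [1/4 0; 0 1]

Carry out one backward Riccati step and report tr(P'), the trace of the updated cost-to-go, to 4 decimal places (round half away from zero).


BᵀP = [1.0000 2.0000]
S = R + BᵀPB = [3/2] + [8.0000] = [9.5000]
BᵀPA = [6.0000 -6.0000]
K = S⁻¹·BᵀPA = [0.6316 -0.6316]
A−BK = [1.4737 4.5263; -0.2632 -2.7368]
AᵀP(A−BK) = [1.2105 1.7895; 1.7895 13.2105]
P' = Q + AᵀP(A−BK) = [14.2105 -1.2105; -1.2105 15.4605]
tr(P') = 29.6711

29.6711


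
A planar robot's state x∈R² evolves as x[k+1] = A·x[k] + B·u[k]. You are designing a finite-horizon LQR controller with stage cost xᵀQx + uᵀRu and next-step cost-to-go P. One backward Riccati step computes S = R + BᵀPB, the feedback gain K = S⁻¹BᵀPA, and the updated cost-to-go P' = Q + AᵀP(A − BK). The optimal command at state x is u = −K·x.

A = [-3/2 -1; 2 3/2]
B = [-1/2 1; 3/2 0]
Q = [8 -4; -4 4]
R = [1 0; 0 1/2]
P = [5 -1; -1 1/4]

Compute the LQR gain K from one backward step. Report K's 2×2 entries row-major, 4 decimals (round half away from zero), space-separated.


0.5992 0.4170 -1.2915 -0.8785

BᵀP = [-4.0000 0.8750; 5.0000 -1.0000]
S = R + BᵀPB = [1 0; 0 1/2] + [3.3125 -4.0000; -4.0000 5.0000] = [4.3125 -4.0000; -4.0000 5.5000]
BᵀPA = [7.7500 5.3125; -9.5000 -6.5000]
K = S⁻¹·BᵀPA = [0.5992 0.4170; -1.2915 -0.8785]
A−BK = [0.0911 0.0870; 1.1012 0.8745]
AᵀP(A−BK) = [1.3370 0.9221; 0.9221 0.6366]
P' = Q + AᵀP(A−BK) = [9.3370 -3.0779; -3.0779 4.6366]
tr(P') = 13.9737


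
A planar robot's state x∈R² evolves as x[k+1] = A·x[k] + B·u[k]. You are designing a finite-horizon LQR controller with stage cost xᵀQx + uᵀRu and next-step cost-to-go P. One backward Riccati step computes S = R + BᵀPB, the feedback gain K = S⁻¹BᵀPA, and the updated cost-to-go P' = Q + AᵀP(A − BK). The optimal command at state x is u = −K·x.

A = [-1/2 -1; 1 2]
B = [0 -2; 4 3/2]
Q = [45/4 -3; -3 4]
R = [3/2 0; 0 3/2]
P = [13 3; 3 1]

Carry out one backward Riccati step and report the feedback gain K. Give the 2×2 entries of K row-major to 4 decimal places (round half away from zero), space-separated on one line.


BᵀP = [12.0000 4.0000; -21.5000 -4.5000]
S = R + BᵀPB = [3/2 0; 0 3/2] + [16.0000 -18.0000; -18.0000 36.2500] = [17.5000 -18.0000; -18.0000 37.7500]
BᵀPA = [-2.0000 -4.0000; 6.2500 12.5000]
K = S⁻¹·BᵀPA = [0.1099 0.2198; 0.2180 0.4359]
A−BK = [-0.0641 -0.1281; 0.2334 0.4668]
AᵀP(A−BK) = [0.1075 0.2150; 0.2150 0.4300]
P' = Q + AᵀP(A−BK) = [11.3575 -2.7850; -2.7850 4.4300]
tr(P') = 15.7875

0.1099 0.2198 0.2180 0.4359


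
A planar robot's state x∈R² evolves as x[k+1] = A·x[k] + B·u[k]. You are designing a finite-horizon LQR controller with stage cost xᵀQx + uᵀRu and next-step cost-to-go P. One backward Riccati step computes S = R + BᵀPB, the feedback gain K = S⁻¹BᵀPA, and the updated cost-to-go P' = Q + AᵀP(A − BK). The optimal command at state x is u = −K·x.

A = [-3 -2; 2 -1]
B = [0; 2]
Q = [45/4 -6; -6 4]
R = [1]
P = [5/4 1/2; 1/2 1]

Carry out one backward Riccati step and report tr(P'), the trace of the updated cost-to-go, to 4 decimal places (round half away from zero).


BᵀP = [1.0000 2.0000]
S = R + BᵀPB = [1] + [4.0000] = [5.0000]
BᵀPA = [1.0000 -4.0000]
K = S⁻¹·BᵀPA = [0.2000 -0.8000]
A−BK = [-3.0000 -2.0000; 1.6000 0.6000]
AᵀP(A−BK) = [9.0500 5.8000; 5.8000 4.8000]
P' = Q + AᵀP(A−BK) = [20.3000 -0.2000; -0.2000 8.8000]
tr(P') = 29.1000

29.1000


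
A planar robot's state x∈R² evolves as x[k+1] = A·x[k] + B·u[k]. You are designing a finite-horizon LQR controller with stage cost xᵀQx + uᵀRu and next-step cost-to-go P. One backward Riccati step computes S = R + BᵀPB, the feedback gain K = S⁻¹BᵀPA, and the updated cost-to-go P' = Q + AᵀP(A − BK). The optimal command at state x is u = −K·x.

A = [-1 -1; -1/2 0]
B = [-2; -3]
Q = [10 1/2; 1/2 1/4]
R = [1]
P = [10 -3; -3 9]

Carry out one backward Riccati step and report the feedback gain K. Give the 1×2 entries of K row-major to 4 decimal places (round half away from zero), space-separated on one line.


BᵀP = [-11.0000 -21.0000]
S = R + BᵀPB = [1] + [85.0000] = [86.0000]
BᵀPA = [21.5000 11.0000]
K = S⁻¹·BᵀPA = [0.2500 0.1279]
A−BK = [-0.5000 -0.7442; 0.2500 0.3837]
AᵀP(A−BK) = [3.8750 5.7500; 5.7500 8.5930]
P' = Q + AᵀP(A−BK) = [13.8750 6.2500; 6.2500 8.8430]
tr(P') = 22.7180

0.2500 0.1279


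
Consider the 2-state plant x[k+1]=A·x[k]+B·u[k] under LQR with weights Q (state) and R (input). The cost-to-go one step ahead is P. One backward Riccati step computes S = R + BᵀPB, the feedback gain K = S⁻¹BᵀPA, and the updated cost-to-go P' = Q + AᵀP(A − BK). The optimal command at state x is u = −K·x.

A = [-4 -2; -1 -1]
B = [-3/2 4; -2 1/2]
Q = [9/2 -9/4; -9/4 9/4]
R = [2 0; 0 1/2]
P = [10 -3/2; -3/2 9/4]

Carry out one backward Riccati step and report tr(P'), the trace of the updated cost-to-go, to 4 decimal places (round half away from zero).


BᵀP = [-12.0000 -2.2500; 39.2500 -4.8750]
S = R + BᵀPB = [2 0; 0 1/2] + [22.5000 -49.1250; -49.1250 154.5625] = [24.5000 -49.1250; -49.1250 155.0625]
BᵀPA = [50.2500 26.2500; -152.1250 -73.6250]
K = S⁻¹·BᵀPA = [0.2300 0.3273; -0.9082 -0.3711]
A−BK = [-0.0222 -0.0246; -0.0859 -0.1598]
AᵀP(A−BK) = [0.5340 0.3469; 0.3469 0.3349]
P' = Q + AᵀP(A−BK) = [5.0340 -1.9031; -1.9031 2.5849]
tr(P') = 7.6189

7.6189


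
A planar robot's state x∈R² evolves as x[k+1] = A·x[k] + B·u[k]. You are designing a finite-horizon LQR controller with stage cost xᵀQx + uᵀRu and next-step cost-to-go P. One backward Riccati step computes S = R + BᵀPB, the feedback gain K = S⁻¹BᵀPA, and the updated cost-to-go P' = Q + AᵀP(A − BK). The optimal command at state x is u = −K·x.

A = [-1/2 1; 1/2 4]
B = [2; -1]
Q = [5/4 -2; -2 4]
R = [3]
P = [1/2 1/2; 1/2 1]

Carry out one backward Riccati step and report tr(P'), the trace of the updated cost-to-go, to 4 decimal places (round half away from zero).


25.7969

BᵀP = [0.5000 0.0000]
S = R + BᵀPB = [3] + [1.0000] = [4.0000]
BᵀPA = [-0.2500 0.5000]
K = S⁻¹·BᵀPA = [-0.0625 0.1250]
A−BK = [-0.3750 0.7500; 0.4375 4.1250]
AᵀP(A−BK) = [0.1094 1.0313; 1.0313 20.4375]
P' = Q + AᵀP(A−BK) = [1.3594 -0.9688; -0.9688 24.4375]
tr(P') = 25.7969


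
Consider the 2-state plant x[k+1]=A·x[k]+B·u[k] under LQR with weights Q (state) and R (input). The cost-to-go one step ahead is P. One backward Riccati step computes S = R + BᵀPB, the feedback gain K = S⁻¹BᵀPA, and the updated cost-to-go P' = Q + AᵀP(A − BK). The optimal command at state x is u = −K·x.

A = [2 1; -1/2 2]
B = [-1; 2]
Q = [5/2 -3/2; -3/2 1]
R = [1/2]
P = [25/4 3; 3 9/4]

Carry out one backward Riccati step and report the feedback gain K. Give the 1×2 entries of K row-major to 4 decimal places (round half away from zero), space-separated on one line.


-0.3333 0.7333

BᵀP = [-0.2500 1.5000]
S = R + BᵀPB = [1/2] + [3.2500] = [3.7500]
BᵀPA = [-1.2500 2.7500]
K = S⁻¹·BᵀPA = [-0.3333 0.7333]
A−BK = [1.6667 1.7333; 0.1667 0.5333]
AᵀP(A−BK) = [19.1458 21.6667; 21.6667 25.2333]
P' = Q + AᵀP(A−BK) = [21.6458 20.1667; 20.1667 26.2333]
tr(P') = 47.8792


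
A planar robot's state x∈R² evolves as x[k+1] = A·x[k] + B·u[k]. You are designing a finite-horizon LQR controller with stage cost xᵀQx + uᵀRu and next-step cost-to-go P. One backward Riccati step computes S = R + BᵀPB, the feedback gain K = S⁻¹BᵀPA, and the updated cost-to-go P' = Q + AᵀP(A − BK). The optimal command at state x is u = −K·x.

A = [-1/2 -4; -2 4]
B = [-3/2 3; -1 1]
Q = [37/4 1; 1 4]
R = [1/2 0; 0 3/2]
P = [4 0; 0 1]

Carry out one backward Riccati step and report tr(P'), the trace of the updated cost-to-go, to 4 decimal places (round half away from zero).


BᵀP = [-6.0000 -1.0000; 12.0000 1.0000]
S = R + BᵀPB = [1/2 0; 0 3/2] + [10.0000 -19.0000; -19.0000 37.0000] = [10.5000 -19.0000; -19.0000 38.5000]
BᵀPA = [5.0000 20.0000; -8.0000 -44.0000]
K = S⁻¹·BᵀPA = [0.9364 -1.5260; 0.2543 -1.8960]
A−BK = [0.1416 -0.6012; -1.3179 4.3699]
AᵀP(A−BK) = [2.3526 -7.5376; -7.5376 27.0983]
P' = Q + AᵀP(A−BK) = [11.6026 -6.5376; -6.5376 31.0983]
tr(P') = 42.7009

42.7009


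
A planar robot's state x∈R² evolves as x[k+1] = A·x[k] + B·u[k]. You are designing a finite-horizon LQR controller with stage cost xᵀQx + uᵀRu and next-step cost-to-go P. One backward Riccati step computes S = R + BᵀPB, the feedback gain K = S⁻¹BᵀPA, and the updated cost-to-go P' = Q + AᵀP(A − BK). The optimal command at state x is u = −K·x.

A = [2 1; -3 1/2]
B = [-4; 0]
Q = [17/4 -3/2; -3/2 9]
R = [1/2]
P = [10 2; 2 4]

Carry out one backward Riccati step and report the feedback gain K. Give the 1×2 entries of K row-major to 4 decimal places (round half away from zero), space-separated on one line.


BᵀP = [-40.0000 -8.0000]
S = R + BᵀPB = [1/2] + [160.0000] = [160.5000]
BᵀPA = [-56.0000 -44.0000]
K = S⁻¹·BᵀPA = [-0.3489 -0.2741]
A−BK = [0.6044 -0.0966; -3.0000 0.5000]
AᵀP(A−BK) = [32.4611 -5.3520; -5.3520 0.9377]
P' = Q + AᵀP(A−BK) = [36.7111 -6.8520; -6.8520 9.9377]
tr(P') = 46.6488

-0.3489 -0.2741


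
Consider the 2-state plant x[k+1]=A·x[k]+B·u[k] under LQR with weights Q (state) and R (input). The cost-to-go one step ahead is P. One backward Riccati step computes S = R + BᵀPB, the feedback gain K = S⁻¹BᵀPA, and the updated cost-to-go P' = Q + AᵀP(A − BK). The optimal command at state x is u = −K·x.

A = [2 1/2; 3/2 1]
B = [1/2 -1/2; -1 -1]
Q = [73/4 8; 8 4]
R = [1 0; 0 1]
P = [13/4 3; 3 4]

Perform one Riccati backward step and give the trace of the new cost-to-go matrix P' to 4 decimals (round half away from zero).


BᵀP = [-1.3750 -2.5000; -4.6250 -5.5000]
S = R + BᵀPB = [1 0; 0 1] + [1.8125 3.1875; 3.1875 7.8125] = [2.8125 3.1875; 3.1875 8.8125]
BᵀPA = [-6.5000 -3.1875; -17.5000 -7.8125]
K = S⁻¹·BᵀPA = [-0.1026 -0.2179; -1.9487 -0.8077]
A−BK = [1.0769 0.2051; -0.5513 -0.0256]
AᵀP(A−BK) = [5.2308 1.9487; 1.9487 0.8077]
P' = Q + AᵀP(A−BK) = [23.4808 9.9487; 9.9487 4.8077]
tr(P') = 28.2885

28.2885


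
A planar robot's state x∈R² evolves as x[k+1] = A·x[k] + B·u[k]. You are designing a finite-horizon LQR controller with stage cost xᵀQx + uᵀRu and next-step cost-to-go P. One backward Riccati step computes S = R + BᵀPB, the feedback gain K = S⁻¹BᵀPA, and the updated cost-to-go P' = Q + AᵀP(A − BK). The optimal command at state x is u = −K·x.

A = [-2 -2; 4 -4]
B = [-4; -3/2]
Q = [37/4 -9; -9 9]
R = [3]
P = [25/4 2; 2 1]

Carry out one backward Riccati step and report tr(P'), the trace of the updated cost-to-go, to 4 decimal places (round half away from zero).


29.3796

BᵀP = [-28.0000 -9.5000]
S = R + BᵀPB = [3] + [126.2500] = [129.2500]
BᵀPA = [18.0000 94.0000]
K = S⁻¹·BᵀPA = [0.1393 0.7273]
A−BK = [-1.4429 0.9091; 4.2089 -2.9091]
AᵀP(A−BK) = [6.4932 -4.0909; -4.0909 4.6364]
P' = Q + AᵀP(A−BK) = [15.7432 -13.0909; -13.0909 13.6364]
tr(P') = 29.3796


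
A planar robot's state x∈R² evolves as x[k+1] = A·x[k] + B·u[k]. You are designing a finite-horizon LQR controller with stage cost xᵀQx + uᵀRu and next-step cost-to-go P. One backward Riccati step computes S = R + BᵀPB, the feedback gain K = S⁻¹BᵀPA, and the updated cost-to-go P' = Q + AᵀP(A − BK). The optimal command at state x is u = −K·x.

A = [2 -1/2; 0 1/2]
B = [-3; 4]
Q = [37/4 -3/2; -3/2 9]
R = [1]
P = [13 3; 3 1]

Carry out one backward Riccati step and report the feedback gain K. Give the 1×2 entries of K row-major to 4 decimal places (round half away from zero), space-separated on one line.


BᵀP = [-27.0000 -5.0000]
S = R + BᵀPB = [1] + [61.0000] = [62.0000]
BᵀPA = [-54.0000 11.0000]
K = S⁻¹·BᵀPA = [-0.8710 0.1774]
A−BK = [-0.6129 0.0323; 3.4839 -0.2097]
AᵀP(A−BK) = [4.9677 -0.4194; -0.4194 0.0484]
P' = Q + AᵀP(A−BK) = [14.2177 -1.9194; -1.9194 9.0484]
tr(P') = 23.2661

-0.8710 0.1774


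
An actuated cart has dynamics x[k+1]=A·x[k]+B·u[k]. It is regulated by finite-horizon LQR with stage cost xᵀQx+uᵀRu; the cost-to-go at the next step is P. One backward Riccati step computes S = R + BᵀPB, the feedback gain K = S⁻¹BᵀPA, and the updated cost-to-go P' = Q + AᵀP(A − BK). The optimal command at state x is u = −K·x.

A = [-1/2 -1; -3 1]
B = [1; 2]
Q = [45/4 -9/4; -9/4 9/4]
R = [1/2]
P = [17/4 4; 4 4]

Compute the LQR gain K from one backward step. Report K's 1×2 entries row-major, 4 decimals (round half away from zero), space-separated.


-1.1463 -0.0068

BᵀP = [12.2500 12.0000]
S = R + BᵀPB = [1/2] + [36.2500] = [36.7500]
BᵀPA = [-42.1250 -0.2500]
K = S⁻¹·BᵀPA = [-1.1463 -0.0068]
A−BK = [0.6463 -0.9932; -0.7075 1.0136]
AᵀP(A−BK) = [0.7764 -0.1616; -0.1616 0.2483]
P' = Q + AᵀP(A−BK) = [12.0264 -2.4116; -2.4116 2.4983]
tr(P') = 14.5247
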